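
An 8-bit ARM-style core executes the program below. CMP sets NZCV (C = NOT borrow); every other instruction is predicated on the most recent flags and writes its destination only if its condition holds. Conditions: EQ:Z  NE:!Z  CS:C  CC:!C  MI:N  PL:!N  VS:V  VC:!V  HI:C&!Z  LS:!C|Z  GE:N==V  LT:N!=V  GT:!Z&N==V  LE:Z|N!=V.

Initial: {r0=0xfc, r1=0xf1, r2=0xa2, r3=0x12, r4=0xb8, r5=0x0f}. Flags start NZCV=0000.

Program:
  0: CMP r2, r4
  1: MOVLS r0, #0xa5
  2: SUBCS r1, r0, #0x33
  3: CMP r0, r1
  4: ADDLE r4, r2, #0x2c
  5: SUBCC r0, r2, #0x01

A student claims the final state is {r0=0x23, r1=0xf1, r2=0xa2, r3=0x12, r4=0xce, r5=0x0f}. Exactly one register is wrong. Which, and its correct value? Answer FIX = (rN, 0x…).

0: ✓ CMP  NZCV=1000
1: ✓ MOVLS  r0←0xa5
2: · SUBCS
3: ✓ CMP  NZCV=1000
4: ✓ ADDLE  r4←0xce
5: ✓ SUBCC  r0←0xa1

FIX = (r0, 0xa1)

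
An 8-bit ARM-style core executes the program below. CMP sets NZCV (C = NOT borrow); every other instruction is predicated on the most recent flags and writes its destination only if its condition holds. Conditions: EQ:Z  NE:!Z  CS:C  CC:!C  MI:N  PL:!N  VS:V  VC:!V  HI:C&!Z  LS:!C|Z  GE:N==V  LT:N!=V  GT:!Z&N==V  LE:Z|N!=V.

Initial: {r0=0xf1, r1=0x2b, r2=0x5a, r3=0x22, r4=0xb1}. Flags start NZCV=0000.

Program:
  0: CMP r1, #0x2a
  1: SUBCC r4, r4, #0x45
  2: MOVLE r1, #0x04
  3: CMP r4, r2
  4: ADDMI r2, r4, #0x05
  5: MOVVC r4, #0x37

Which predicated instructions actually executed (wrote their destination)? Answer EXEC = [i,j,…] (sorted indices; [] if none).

EXEC = []

0: ✓ CMP  NZCV=0010
1: · SUBCC
2: · MOVLE
3: ✓ CMP  NZCV=0011
4: · ADDMI
5: · MOVVC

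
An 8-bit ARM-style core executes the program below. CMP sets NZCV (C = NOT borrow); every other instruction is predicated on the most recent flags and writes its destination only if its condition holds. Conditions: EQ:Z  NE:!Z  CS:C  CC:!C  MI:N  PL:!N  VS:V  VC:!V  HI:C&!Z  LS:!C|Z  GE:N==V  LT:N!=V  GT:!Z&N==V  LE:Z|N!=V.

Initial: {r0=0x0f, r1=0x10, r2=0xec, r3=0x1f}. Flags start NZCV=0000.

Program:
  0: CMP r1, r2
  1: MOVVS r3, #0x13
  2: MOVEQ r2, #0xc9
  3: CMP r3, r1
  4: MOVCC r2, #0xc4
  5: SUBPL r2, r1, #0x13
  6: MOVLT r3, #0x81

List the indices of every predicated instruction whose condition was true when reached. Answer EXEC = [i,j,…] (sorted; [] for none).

0: ✓ CMP  NZCV=0000
1: · MOVVS
2: · MOVEQ
3: ✓ CMP  NZCV=0010
4: · MOVCC
5: ✓ SUBPL  r2←0xfd
6: · MOVLT

EXEC = [5]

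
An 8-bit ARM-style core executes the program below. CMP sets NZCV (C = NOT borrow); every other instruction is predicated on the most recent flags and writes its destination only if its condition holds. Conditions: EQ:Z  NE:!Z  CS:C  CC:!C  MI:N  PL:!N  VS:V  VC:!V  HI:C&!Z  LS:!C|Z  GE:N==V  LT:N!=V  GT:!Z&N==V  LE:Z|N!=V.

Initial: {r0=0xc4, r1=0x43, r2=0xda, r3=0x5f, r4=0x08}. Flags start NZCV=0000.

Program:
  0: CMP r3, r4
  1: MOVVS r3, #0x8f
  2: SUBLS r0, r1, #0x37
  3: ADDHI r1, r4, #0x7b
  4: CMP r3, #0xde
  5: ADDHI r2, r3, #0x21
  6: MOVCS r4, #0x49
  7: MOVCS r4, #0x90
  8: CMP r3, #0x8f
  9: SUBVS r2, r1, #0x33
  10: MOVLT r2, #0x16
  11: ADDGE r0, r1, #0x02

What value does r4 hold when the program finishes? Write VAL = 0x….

[0] flags=0010 → (cmp)
[1] flags=0010 VS?F → skip
[2] flags=0010 LS?F → skip
[3] flags=0010 HI?T → r1=0x83
[4] flags=1001 → (cmp)
[5] flags=1001 HI?F → skip
[6] flags=1001 CS?F → skip
[7] flags=1001 CS?F → skip
[8] flags=1001 → (cmp)
[9] flags=1001 VS?T → r2=0x50
[10] flags=1001 LT?F → skip
[11] flags=1001 GE?T → r0=0x85

VAL = 0x08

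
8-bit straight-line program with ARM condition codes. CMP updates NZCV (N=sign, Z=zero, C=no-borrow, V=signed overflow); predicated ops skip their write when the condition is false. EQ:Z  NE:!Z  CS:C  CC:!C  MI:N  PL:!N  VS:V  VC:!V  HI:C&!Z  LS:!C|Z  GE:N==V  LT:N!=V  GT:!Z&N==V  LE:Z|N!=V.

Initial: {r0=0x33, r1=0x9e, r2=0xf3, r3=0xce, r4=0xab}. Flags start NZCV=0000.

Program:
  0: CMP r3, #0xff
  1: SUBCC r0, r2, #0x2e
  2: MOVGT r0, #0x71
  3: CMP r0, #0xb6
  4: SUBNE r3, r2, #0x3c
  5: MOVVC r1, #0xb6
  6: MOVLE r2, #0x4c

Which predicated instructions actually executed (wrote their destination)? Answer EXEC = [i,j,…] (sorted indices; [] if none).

EXEC = [1,4,5]

[0] flags=1000 → (cmp)
[1] flags=1000 CC?T → r0=0xc5
[2] flags=1000 GT?F → skip
[3] flags=0010 → (cmp)
[4] flags=0010 NE?T → r3=0xb7
[5] flags=0010 VC?T → r1=0xb6
[6] flags=0010 LE?F → skip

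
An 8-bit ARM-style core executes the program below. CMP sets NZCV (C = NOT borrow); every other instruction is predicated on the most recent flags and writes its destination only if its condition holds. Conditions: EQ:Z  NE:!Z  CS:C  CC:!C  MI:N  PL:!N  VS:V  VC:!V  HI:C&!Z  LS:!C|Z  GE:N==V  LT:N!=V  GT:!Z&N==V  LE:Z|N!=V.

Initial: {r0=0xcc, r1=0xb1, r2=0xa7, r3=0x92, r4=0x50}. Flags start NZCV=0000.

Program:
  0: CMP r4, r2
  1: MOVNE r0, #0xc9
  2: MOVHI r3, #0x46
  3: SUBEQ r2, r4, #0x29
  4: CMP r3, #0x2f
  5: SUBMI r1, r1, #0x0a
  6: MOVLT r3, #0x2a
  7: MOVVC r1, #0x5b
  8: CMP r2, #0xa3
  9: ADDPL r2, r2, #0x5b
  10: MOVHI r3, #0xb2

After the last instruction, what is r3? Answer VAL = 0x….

[0] flags=1001 → (cmp)
[1] flags=1001 NE?T → r0=0xc9
[2] flags=1001 HI?F → skip
[3] flags=1001 EQ?F → skip
[4] flags=0011 → (cmp)
[5] flags=0011 MI?F → skip
[6] flags=0011 LT?T → r3=0x2a
[7] flags=0011 VC?F → skip
[8] flags=0010 → (cmp)
[9] flags=0010 PL?T → r2=0x02
[10] flags=0010 HI?T → r3=0xb2

VAL = 0xb2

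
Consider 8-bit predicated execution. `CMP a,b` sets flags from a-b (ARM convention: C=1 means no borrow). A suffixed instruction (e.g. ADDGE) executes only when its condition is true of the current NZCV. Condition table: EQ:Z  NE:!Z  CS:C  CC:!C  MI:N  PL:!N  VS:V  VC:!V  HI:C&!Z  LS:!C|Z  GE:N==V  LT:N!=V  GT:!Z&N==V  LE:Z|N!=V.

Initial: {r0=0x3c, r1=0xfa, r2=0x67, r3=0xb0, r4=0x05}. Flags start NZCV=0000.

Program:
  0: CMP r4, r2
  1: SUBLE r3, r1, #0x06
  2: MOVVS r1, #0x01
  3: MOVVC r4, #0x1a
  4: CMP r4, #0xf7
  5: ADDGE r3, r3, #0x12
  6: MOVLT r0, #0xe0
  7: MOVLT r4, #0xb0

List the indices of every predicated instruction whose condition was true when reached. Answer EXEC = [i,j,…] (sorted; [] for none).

EXEC = [1,3,5]

[0] flags=1000 → (cmp)
[1] flags=1000 LE?T → r3=0xf4
[2] flags=1000 VS?F → skip
[3] flags=1000 VC?T → r4=0x1a
[4] flags=0000 → (cmp)
[5] flags=0000 GE?T → r3=0x06
[6] flags=0000 LT?F → skip
[7] flags=0000 LT?F → skip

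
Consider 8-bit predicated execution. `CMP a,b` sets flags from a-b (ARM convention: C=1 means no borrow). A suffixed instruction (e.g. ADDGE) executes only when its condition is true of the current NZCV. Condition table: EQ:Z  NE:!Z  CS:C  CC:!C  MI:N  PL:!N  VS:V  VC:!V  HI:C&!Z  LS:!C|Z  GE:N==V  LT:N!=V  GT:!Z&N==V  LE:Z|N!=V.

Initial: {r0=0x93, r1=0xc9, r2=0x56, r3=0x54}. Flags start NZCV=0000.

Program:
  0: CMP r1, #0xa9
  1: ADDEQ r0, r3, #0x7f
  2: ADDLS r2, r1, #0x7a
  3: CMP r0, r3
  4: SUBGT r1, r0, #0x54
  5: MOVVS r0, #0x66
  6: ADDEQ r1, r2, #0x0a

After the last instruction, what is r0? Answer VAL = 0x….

VAL = 0x66

[0] flags=0010 → (cmp)
[1] flags=0010 EQ?F → skip
[2] flags=0010 LS?F → skip
[3] flags=0011 → (cmp)
[4] flags=0011 GT?F → skip
[5] flags=0011 VS?T → r0=0x66
[6] flags=0011 EQ?F → skip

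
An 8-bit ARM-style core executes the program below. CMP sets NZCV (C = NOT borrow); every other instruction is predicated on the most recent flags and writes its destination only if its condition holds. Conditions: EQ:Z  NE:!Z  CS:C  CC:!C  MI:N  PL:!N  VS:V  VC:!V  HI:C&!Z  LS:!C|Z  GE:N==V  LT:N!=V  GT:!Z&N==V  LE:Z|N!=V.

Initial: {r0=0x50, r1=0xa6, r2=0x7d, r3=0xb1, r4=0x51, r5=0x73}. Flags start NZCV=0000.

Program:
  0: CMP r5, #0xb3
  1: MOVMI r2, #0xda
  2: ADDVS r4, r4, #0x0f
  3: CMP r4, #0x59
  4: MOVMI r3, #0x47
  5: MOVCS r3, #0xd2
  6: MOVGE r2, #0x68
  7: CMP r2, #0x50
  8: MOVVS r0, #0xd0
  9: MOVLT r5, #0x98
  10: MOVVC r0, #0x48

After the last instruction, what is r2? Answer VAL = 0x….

[0] flags=1001 → (cmp)
[1] flags=1001 MI?T → r2=0xda
[2] flags=1001 VS?T → r4=0x60
[3] flags=0010 → (cmp)
[4] flags=0010 MI?F → skip
[5] flags=0010 CS?T → r3=0xd2
[6] flags=0010 GE?T → r2=0x68
[7] flags=0010 → (cmp)
[8] flags=0010 VS?F → skip
[9] flags=0010 LT?F → skip
[10] flags=0010 VC?T → r0=0x48

VAL = 0x68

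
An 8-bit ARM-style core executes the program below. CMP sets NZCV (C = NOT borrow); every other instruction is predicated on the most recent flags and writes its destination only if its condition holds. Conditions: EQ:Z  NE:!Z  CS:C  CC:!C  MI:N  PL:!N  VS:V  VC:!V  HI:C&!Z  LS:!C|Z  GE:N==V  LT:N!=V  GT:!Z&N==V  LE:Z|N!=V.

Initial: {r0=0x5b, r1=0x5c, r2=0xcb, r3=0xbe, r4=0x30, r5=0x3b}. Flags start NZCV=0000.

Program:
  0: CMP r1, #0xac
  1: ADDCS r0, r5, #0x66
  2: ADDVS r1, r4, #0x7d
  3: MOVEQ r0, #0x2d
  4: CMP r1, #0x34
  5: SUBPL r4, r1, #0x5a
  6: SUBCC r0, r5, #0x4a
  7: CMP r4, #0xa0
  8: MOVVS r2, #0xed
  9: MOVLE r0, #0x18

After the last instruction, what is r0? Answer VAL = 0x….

[0] flags=1001 → (cmp)
[1] flags=1001 CS?F → skip
[2] flags=1001 VS?T → r1=0xad
[3] flags=1001 EQ?F → skip
[4] flags=0011 → (cmp)
[5] flags=0011 PL?T → r4=0x53
[6] flags=0011 CC?F → skip
[7] flags=1001 → (cmp)
[8] flags=1001 VS?T → r2=0xed
[9] flags=1001 LE?F → skip

VAL = 0x5b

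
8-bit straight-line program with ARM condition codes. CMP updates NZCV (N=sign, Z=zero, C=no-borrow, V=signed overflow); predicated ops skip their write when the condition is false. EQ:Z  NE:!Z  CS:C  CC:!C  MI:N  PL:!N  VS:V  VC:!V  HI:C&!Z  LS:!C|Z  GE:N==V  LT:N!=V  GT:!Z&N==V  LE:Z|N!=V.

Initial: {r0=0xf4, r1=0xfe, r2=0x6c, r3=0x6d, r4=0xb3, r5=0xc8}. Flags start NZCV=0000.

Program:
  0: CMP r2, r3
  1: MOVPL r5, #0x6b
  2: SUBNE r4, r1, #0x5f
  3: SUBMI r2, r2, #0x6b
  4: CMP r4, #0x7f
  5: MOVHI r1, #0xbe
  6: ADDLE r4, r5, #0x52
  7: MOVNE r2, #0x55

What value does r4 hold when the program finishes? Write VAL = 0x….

VAL = 0x1a

0: ✓ CMP  NZCV=1000
1: · MOVPL
2: ✓ SUBNE  r4←0x9f
3: ✓ SUBMI  r2←0x01
4: ✓ CMP  NZCV=0011
5: ✓ MOVHI  r1←0xbe
6: ✓ ADDLE  r4←0x1a
7: ✓ MOVNE  r2←0x55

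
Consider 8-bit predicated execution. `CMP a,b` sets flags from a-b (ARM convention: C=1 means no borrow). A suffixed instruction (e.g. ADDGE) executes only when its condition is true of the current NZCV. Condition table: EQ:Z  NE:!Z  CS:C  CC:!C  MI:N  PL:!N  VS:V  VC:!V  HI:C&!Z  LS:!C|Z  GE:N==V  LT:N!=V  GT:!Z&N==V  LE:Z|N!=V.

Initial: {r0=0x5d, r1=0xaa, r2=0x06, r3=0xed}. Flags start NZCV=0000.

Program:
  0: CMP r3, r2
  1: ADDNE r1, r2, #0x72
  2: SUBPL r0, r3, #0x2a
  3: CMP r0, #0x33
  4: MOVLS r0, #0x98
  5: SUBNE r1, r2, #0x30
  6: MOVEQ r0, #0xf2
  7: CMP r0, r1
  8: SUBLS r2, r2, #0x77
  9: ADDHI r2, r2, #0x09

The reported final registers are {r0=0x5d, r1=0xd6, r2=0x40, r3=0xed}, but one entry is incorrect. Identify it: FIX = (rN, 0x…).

FIX = (r2, 0x8f)

0: ✓ CMP  NZCV=1010
1: ✓ ADDNE  r1←0x78
2: · SUBPL
3: ✓ CMP  NZCV=0010
4: · MOVLS
5: ✓ SUBNE  r1←0xd6
6: · MOVEQ
7: ✓ CMP  NZCV=1001
8: ✓ SUBLS  r2←0x8f
9: · ADDHI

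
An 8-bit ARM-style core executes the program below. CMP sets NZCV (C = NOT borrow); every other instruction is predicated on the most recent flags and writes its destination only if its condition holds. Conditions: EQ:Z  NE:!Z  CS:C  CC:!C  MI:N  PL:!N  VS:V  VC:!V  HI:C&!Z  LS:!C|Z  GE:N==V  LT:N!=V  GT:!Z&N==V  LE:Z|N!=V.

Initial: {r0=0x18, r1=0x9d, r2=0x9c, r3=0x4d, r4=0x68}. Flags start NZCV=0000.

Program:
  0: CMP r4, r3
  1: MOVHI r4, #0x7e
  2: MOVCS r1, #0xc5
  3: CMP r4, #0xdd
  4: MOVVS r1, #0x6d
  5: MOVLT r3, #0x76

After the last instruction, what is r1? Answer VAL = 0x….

VAL = 0x6d

[0] flags=0010 → (cmp)
[1] flags=0010 HI?T → r4=0x7e
[2] flags=0010 CS?T → r1=0xc5
[3] flags=1001 → (cmp)
[4] flags=1001 VS?T → r1=0x6d
[5] flags=1001 LT?F → skip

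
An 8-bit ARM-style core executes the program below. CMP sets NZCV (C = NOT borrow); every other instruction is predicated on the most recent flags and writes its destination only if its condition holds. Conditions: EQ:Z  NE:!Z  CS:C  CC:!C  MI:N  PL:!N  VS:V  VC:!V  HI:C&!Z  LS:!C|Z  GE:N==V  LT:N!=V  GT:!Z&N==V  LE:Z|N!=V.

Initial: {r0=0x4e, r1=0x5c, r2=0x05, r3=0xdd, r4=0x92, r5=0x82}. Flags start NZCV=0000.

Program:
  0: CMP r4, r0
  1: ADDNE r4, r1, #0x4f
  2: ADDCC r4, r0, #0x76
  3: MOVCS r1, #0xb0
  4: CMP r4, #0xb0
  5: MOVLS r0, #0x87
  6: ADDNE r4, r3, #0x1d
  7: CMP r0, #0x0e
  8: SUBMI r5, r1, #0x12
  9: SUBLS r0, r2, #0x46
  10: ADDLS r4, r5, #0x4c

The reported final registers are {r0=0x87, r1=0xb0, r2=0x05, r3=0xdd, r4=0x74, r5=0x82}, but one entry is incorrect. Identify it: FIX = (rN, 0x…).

FIX = (r4, 0xfa)

[0] flags=0011 → (cmp)
[1] flags=0011 NE?T → r4=0xab
[2] flags=0011 CC?F → skip
[3] flags=0011 CS?T → r1=0xb0
[4] flags=1000 → (cmp)
[5] flags=1000 LS?T → r0=0x87
[6] flags=1000 NE?T → r4=0xfa
[7] flags=0011 → (cmp)
[8] flags=0011 MI?F → skip
[9] flags=0011 LS?F → skip
[10] flags=0011 LS?F → skip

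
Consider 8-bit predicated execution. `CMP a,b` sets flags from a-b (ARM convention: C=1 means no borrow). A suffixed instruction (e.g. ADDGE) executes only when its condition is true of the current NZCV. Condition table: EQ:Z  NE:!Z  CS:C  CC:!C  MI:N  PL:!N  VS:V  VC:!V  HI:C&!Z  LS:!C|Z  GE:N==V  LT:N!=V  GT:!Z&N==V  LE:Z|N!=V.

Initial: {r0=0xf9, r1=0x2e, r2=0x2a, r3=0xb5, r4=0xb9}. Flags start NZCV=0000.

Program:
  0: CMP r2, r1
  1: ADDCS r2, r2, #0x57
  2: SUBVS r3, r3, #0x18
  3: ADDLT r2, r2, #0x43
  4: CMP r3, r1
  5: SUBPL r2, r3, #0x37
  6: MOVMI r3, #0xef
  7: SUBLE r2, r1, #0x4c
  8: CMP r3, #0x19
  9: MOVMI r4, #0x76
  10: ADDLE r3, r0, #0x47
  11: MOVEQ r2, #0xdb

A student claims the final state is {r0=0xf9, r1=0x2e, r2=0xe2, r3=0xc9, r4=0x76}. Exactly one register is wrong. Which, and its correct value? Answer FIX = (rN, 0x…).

[0] flags=1000 → (cmp)
[1] flags=1000 CS?F → skip
[2] flags=1000 VS?F → skip
[3] flags=1000 LT?T → r2=0x6d
[4] flags=1010 → (cmp)
[5] flags=1010 PL?F → skip
[6] flags=1010 MI?T → r3=0xef
[7] flags=1010 LE?T → r2=0xe2
[8] flags=1010 → (cmp)
[9] flags=1010 MI?T → r4=0x76
[10] flags=1010 LE?T → r3=0x40
[11] flags=1010 EQ?F → skip

FIX = (r3, 0x40)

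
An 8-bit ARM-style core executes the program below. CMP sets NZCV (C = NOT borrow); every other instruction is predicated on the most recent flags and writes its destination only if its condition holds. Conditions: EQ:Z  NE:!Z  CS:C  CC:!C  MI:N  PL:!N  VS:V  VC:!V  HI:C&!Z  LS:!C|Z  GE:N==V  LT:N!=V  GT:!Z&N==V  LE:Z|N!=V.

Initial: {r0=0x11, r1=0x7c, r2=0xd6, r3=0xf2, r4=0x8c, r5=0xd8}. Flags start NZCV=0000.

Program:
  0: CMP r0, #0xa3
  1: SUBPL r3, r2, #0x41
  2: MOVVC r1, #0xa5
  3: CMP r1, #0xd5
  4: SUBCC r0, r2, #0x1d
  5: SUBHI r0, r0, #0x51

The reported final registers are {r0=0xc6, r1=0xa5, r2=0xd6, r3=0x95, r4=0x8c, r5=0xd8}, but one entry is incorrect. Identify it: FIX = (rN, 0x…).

[0] flags=0000 → (cmp)
[1] flags=0000 PL?T → r3=0x95
[2] flags=0000 VC?T → r1=0xa5
[3] flags=1000 → (cmp)
[4] flags=1000 CC?T → r0=0xb9
[5] flags=1000 HI?F → skip

FIX = (r0, 0xb9)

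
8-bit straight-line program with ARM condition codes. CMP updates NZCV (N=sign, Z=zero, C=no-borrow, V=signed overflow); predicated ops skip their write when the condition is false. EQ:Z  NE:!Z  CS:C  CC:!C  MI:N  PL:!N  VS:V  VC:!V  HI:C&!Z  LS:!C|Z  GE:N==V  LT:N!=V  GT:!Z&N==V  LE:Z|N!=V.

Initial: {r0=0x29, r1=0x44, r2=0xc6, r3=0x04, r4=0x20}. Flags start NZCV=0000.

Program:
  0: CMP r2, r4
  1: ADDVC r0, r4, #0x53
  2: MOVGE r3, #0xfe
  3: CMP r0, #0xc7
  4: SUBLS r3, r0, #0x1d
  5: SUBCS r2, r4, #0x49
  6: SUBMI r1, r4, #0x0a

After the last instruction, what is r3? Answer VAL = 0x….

0: ✓ CMP  NZCV=1010
1: ✓ ADDVC  r0←0x73
2: · MOVGE
3: ✓ CMP  NZCV=1001
4: ✓ SUBLS  r3←0x56
5: · SUBCS
6: ✓ SUBMI  r1←0x16

VAL = 0x56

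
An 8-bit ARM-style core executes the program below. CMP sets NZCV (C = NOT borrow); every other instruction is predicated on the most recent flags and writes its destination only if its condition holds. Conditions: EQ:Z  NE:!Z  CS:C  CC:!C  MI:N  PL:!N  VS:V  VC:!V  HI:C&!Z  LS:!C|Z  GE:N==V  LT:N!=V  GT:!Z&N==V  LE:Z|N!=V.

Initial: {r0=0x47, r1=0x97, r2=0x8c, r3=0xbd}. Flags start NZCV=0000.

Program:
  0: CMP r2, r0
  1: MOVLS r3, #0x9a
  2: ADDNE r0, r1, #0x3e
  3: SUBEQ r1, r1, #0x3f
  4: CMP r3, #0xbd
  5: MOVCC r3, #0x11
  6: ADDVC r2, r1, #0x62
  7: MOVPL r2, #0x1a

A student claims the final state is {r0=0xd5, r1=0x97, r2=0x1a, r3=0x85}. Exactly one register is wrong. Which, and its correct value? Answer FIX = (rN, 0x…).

[0] flags=0011 → (cmp)
[1] flags=0011 LS?F → skip
[2] flags=0011 NE?T → r0=0xd5
[3] flags=0011 EQ?F → skip
[4] flags=0110 → (cmp)
[5] flags=0110 CC?F → skip
[6] flags=0110 VC?T → r2=0xf9
[7] flags=0110 PL?T → r2=0x1a

FIX = (r3, 0xbd)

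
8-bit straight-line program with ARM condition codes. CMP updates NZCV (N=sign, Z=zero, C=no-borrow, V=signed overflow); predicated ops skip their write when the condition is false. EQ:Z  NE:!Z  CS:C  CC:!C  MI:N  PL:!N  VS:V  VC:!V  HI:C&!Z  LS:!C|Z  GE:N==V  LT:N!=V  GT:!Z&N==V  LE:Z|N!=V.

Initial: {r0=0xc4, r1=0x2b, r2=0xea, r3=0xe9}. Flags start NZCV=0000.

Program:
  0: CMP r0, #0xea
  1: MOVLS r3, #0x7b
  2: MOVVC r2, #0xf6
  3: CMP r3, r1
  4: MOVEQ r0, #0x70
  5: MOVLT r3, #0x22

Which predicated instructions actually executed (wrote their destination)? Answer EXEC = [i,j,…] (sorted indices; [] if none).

EXEC = [1,2]

0: ✓ CMP  NZCV=1000
1: ✓ MOVLS  r3←0x7b
2: ✓ MOVVC  r2←0xf6
3: ✓ CMP  NZCV=0010
4: · MOVEQ
5: · MOVLT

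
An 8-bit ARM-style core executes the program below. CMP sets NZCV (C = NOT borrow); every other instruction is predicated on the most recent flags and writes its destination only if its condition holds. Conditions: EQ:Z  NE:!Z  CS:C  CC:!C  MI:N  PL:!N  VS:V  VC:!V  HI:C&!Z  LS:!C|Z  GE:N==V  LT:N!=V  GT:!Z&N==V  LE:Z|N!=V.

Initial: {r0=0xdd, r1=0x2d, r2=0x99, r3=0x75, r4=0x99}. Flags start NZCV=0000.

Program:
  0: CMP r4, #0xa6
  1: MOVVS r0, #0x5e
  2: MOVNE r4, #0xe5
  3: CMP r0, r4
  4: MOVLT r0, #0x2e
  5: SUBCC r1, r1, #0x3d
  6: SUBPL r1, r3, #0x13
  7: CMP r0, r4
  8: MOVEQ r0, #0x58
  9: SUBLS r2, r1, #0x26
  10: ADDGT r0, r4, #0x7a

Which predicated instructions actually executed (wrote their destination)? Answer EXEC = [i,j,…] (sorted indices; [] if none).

0: ✓ CMP  NZCV=1000
1: · MOVVS
2: ✓ MOVNE  r4←0xe5
3: ✓ CMP  NZCV=1000
4: ✓ MOVLT  r0←0x2e
5: ✓ SUBCC  r1←0xf0
6: · SUBPL
7: ✓ CMP  NZCV=0000
8: · MOVEQ
9: ✓ SUBLS  r2←0xca
10: ✓ ADDGT  r0←0x5f

EXEC = [2,4,5,9,10]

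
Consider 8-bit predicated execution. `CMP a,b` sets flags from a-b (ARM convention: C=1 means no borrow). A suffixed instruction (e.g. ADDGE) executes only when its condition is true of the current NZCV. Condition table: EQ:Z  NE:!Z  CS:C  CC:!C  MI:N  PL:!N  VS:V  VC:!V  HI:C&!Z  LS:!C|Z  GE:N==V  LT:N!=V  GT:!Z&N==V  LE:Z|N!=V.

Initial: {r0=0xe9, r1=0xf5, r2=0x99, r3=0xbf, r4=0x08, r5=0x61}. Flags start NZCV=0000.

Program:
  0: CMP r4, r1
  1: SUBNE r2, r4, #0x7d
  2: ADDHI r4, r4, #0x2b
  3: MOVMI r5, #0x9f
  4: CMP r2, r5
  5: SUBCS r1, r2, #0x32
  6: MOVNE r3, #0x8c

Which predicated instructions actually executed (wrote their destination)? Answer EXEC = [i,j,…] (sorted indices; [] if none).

0: ✓ CMP  NZCV=0000
1: ✓ SUBNE  r2←0x8b
2: · ADDHI
3: · MOVMI
4: ✓ CMP  NZCV=0011
5: ✓ SUBCS  r1←0x59
6: ✓ MOVNE  r3←0x8c

EXEC = [1,5,6]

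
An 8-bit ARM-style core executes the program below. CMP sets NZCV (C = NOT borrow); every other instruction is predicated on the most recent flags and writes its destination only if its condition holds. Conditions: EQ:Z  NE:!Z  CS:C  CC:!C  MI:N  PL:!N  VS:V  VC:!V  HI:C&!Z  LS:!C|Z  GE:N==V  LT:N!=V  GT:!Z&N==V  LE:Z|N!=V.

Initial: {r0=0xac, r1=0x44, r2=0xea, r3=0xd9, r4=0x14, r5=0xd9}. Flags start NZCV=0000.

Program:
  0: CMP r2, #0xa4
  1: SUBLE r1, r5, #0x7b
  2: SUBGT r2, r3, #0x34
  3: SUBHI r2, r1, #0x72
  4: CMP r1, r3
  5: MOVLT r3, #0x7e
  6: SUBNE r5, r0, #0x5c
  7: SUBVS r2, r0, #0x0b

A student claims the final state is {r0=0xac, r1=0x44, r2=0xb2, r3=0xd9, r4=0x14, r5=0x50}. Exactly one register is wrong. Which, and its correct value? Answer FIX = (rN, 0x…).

[0] flags=0010 → (cmp)
[1] flags=0010 LE?F → skip
[2] flags=0010 GT?T → r2=0xa5
[3] flags=0010 HI?T → r2=0xd2
[4] flags=0000 → (cmp)
[5] flags=0000 LT?F → skip
[6] flags=0000 NE?T → r5=0x50
[7] flags=0000 VS?F → skip

FIX = (r2, 0xd2)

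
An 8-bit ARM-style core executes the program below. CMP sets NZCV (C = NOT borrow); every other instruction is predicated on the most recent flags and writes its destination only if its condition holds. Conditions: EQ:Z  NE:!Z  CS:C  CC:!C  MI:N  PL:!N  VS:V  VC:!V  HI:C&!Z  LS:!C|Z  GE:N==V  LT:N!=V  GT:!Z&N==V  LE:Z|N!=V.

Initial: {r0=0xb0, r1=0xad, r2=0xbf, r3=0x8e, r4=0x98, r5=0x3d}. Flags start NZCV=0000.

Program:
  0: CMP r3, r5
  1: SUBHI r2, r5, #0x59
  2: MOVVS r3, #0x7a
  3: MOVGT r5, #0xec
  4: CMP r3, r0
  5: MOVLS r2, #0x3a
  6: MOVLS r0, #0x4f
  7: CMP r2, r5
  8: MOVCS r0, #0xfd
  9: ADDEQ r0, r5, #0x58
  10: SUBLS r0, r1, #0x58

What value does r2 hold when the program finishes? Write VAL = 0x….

0: ✓ CMP  NZCV=0011
1: ✓ SUBHI  r2←0xe4
2: ✓ MOVVS  r3←0x7a
3: · MOVGT
4: ✓ CMP  NZCV=1001
5: ✓ MOVLS  r2←0x3a
6: ✓ MOVLS  r0←0x4f
7: ✓ CMP  NZCV=1000
8: · MOVCS
9: · ADDEQ
10: ✓ SUBLS  r0←0x55

VAL = 0x3a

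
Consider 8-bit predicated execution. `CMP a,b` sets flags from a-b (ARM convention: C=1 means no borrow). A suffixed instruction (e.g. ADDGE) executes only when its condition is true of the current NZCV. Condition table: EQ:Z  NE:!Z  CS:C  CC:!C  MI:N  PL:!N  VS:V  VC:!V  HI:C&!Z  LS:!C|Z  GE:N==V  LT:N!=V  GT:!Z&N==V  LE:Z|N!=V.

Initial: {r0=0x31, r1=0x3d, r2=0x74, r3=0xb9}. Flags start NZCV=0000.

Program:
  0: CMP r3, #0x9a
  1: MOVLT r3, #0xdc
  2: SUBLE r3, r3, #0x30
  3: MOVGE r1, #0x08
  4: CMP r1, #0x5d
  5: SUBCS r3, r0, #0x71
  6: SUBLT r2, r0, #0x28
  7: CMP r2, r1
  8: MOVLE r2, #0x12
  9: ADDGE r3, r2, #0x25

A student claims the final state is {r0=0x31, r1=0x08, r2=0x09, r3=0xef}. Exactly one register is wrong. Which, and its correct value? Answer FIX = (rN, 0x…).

FIX = (r3, 0x2e)

[0] flags=0010 → (cmp)
[1] flags=0010 LT?F → skip
[2] flags=0010 LE?F → skip
[3] flags=0010 GE?T → r1=0x08
[4] flags=1000 → (cmp)
[5] flags=1000 CS?F → skip
[6] flags=1000 LT?T → r2=0x09
[7] flags=0010 → (cmp)
[8] flags=0010 LE?F → skip
[9] flags=0010 GE?T → r3=0x2e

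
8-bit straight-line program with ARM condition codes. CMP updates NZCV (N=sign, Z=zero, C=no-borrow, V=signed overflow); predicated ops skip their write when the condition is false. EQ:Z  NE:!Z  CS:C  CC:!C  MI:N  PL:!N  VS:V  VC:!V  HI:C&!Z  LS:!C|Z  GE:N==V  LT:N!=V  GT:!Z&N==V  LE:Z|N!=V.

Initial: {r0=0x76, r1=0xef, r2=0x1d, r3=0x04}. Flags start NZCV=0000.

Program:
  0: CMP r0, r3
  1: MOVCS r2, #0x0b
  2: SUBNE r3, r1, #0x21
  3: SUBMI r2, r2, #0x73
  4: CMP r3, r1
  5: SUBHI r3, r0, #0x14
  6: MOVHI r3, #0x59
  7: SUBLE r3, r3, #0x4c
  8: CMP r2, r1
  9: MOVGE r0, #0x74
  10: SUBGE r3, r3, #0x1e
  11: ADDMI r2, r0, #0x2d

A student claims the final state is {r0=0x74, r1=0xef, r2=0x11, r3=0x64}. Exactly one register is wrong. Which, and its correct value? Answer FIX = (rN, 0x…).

[0] flags=0010 → (cmp)
[1] flags=0010 CS?T → r2=0x0b
[2] flags=0010 NE?T → r3=0xce
[3] flags=0010 MI?F → skip
[4] flags=1000 → (cmp)
[5] flags=1000 HI?F → skip
[6] flags=1000 HI?F → skip
[7] flags=1000 LE?T → r3=0x82
[8] flags=0000 → (cmp)
[9] flags=0000 GE?T → r0=0x74
[10] flags=0000 GE?T → r3=0x64
[11] flags=0000 MI?F → skip

FIX = (r2, 0x0b)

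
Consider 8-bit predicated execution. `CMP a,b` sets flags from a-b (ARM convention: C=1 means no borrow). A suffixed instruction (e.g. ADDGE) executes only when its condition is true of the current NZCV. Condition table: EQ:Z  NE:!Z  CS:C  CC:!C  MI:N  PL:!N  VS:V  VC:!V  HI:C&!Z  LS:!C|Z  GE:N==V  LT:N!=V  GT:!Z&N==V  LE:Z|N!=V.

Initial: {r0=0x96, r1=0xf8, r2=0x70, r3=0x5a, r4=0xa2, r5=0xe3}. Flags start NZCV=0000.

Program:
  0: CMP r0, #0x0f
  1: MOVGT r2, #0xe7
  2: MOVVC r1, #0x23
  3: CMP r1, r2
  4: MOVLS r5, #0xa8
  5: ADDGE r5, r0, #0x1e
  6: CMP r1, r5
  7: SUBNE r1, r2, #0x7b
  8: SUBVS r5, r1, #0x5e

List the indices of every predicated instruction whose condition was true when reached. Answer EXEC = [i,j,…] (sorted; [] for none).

EXEC = [2,4,7]

[0] flags=1010 → (cmp)
[1] flags=1010 GT?F → skip
[2] flags=1010 VC?T → r1=0x23
[3] flags=1000 → (cmp)
[4] flags=1000 LS?T → r5=0xa8
[5] flags=1000 GE?F → skip
[6] flags=0000 → (cmp)
[7] flags=0000 NE?T → r1=0xf5
[8] flags=0000 VS?F → skip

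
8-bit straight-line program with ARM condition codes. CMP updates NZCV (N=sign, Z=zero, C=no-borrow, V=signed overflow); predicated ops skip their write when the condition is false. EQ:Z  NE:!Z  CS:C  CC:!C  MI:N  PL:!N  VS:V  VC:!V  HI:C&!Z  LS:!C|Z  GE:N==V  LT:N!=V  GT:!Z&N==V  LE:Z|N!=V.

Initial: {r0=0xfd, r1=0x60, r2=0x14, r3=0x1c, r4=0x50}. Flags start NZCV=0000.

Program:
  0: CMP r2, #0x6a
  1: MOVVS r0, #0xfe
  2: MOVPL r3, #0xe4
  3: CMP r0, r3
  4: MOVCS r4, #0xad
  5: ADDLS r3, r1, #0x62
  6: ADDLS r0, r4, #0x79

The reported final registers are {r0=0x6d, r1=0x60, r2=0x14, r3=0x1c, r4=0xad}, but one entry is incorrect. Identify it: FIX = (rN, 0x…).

FIX = (r0, 0xfd)

0: ✓ CMP  NZCV=1000
1: · MOVVS
2: · MOVPL
3: ✓ CMP  NZCV=1010
4: ✓ MOVCS  r4←0xad
5: · ADDLS
6: · ADDLS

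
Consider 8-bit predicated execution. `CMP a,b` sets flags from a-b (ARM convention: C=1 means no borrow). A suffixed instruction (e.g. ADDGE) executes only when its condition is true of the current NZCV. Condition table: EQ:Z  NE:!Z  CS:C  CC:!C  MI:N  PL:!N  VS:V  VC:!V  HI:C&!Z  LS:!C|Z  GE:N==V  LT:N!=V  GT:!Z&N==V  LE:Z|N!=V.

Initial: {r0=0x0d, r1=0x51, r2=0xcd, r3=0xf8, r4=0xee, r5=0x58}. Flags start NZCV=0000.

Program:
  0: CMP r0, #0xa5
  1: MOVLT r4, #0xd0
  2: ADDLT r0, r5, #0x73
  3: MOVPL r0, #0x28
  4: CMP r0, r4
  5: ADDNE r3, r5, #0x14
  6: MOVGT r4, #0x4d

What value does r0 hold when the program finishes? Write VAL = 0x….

[0] flags=0000 → (cmp)
[1] flags=0000 LT?F → skip
[2] flags=0000 LT?F → skip
[3] flags=0000 PL?T → r0=0x28
[4] flags=0000 → (cmp)
[5] flags=0000 NE?T → r3=0x6c
[6] flags=0000 GT?T → r4=0x4d

VAL = 0x28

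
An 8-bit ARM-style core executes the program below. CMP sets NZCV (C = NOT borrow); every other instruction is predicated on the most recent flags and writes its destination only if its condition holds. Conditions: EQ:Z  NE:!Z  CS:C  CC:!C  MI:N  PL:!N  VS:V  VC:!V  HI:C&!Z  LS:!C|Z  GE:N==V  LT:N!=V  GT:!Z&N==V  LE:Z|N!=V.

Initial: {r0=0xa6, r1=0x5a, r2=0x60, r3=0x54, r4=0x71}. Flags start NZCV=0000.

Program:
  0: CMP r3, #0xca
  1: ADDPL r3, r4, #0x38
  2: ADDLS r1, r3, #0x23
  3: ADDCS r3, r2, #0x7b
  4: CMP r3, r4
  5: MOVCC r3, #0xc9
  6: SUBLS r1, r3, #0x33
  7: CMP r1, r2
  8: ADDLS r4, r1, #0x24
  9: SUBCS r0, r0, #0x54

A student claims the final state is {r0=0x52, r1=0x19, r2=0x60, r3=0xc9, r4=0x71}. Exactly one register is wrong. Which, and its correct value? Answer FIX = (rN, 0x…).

0: ✓ CMP  NZCV=1001
1: · ADDPL
2: ✓ ADDLS  r1←0x77
3: · ADDCS
4: ✓ CMP  NZCV=1000
5: ✓ MOVCC  r3←0xc9
6: ✓ SUBLS  r1←0x96
7: ✓ CMP  NZCV=0011
8: · ADDLS
9: ✓ SUBCS  r0←0x52

FIX = (r1, 0x96)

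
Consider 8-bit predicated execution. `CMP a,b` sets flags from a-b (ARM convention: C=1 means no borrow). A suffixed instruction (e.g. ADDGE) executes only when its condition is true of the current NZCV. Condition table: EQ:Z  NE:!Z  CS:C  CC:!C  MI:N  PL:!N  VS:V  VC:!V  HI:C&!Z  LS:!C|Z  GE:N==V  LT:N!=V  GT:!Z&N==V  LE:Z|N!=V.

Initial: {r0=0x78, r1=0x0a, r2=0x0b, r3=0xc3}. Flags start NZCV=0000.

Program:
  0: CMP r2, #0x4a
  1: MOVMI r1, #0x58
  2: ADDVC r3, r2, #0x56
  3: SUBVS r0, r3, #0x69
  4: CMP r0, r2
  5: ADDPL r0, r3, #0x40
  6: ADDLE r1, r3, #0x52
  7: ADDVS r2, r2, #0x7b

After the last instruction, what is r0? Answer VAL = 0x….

0: ✓ CMP  NZCV=1000
1: ✓ MOVMI  r1←0x58
2: ✓ ADDVC  r3←0x61
3: · SUBVS
4: ✓ CMP  NZCV=0010
5: ✓ ADDPL  r0←0xa1
6: · ADDLE
7: · ADDVS

VAL = 0xa1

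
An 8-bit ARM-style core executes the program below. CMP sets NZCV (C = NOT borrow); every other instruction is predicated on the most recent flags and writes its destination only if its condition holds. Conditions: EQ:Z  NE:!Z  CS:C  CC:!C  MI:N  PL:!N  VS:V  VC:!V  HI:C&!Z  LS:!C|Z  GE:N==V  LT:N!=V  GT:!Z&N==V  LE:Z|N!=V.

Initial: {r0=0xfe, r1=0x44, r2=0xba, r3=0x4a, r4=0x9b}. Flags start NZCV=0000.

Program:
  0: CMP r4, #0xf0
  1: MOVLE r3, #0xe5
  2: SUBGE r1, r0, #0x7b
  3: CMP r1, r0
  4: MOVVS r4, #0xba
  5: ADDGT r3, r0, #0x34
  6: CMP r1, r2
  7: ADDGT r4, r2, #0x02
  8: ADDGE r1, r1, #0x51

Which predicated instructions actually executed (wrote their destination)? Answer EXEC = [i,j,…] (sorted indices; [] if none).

[0] flags=1000 → (cmp)
[1] flags=1000 LE?T → r3=0xe5
[2] flags=1000 GE?F → skip
[3] flags=0000 → (cmp)
[4] flags=0000 VS?F → skip
[5] flags=0000 GT?T → r3=0x32
[6] flags=1001 → (cmp)
[7] flags=1001 GT?T → r4=0xbc
[8] flags=1001 GE?T → r1=0x95

EXEC = [1,5,7,8]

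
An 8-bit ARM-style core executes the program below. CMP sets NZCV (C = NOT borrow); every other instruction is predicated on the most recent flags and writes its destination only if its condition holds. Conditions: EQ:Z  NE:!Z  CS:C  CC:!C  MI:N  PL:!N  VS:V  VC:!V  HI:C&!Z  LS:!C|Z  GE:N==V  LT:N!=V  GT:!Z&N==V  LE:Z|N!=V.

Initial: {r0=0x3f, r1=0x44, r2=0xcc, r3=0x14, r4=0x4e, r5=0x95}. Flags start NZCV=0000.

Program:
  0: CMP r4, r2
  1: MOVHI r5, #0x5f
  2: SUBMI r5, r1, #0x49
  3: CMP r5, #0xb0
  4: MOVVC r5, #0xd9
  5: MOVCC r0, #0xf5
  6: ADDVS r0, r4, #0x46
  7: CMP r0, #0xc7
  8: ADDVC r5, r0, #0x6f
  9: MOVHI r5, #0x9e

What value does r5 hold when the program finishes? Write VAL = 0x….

[0] flags=1001 → (cmp)
[1] flags=1001 HI?F → skip
[2] flags=1001 MI?T → r5=0xfb
[3] flags=0010 → (cmp)
[4] flags=0010 VC?T → r5=0xd9
[5] flags=0010 CC?F → skip
[6] flags=0010 VS?F → skip
[7] flags=0000 → (cmp)
[8] flags=0000 VC?T → r5=0xae
[9] flags=0000 HI?F → skip

VAL = 0xae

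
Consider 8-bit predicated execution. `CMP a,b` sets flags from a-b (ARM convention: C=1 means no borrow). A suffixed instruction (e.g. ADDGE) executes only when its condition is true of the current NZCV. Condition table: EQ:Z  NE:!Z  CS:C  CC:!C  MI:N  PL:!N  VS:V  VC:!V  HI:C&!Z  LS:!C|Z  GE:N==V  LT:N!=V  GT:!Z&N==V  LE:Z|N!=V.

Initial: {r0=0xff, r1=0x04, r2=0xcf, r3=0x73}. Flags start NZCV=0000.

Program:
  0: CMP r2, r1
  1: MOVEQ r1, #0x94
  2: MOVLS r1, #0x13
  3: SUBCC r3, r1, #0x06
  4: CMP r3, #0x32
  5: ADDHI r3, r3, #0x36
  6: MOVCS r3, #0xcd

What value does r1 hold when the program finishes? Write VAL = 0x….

[0] flags=1010 → (cmp)
[1] flags=1010 EQ?F → skip
[2] flags=1010 LS?F → skip
[3] flags=1010 CC?F → skip
[4] flags=0010 → (cmp)
[5] flags=0010 HI?T → r3=0xa9
[6] flags=0010 CS?T → r3=0xcd

VAL = 0x04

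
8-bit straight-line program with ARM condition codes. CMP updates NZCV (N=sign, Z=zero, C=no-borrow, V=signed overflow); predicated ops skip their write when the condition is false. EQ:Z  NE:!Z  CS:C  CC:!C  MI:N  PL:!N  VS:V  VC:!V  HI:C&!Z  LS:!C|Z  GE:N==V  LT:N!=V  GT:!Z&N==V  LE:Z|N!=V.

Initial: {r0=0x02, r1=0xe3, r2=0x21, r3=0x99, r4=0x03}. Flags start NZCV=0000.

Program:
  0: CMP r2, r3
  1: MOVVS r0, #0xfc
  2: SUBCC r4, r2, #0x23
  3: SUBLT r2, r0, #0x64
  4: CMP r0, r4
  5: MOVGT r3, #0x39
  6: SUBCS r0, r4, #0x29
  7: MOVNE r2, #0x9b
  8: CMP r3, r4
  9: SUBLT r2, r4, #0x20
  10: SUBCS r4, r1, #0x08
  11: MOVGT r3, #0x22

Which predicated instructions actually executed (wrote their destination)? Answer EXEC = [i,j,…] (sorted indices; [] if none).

EXEC = [1,2,7,9]

0: ✓ CMP  NZCV=1001
1: ✓ MOVVS  r0←0xfc
2: ✓ SUBCC  r4←0xfe
3: · SUBLT
4: ✓ CMP  NZCV=1000
5: · MOVGT
6: · SUBCS
7: ✓ MOVNE  r2←0x9b
8: ✓ CMP  NZCV=1000
9: ✓ SUBLT  r2←0xde
10: · SUBCS
11: · MOVGT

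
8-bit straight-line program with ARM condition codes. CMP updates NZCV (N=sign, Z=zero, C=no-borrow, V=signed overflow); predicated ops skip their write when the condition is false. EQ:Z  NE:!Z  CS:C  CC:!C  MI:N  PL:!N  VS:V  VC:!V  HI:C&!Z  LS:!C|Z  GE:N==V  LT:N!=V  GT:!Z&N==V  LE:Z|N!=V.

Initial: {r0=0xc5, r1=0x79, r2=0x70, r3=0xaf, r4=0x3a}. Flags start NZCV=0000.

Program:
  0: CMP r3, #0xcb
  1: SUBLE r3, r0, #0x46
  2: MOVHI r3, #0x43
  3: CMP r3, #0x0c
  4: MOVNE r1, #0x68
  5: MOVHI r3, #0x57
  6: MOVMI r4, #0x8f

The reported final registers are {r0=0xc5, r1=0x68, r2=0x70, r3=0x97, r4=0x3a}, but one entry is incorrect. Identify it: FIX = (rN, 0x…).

FIX = (r3, 0x57)

[0] flags=1000 → (cmp)
[1] flags=1000 LE?T → r3=0x7f
[2] flags=1000 HI?F → skip
[3] flags=0010 → (cmp)
[4] flags=0010 NE?T → r1=0x68
[5] flags=0010 HI?T → r3=0x57
[6] flags=0010 MI?F → skip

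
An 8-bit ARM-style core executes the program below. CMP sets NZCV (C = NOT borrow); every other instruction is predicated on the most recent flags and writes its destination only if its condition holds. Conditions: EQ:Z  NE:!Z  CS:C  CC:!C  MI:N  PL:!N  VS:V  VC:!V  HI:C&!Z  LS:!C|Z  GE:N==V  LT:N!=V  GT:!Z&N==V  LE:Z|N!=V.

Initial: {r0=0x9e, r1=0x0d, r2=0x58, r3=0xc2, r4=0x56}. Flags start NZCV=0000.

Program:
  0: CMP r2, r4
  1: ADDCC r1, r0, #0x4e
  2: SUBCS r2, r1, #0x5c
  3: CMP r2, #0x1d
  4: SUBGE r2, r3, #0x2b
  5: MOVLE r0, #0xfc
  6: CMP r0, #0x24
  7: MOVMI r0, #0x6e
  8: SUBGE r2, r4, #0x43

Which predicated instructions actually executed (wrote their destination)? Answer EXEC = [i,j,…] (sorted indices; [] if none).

[0] flags=0010 → (cmp)
[1] flags=0010 CC?F → skip
[2] flags=0010 CS?T → r2=0xb1
[3] flags=1010 → (cmp)
[4] flags=1010 GE?F → skip
[5] flags=1010 LE?T → r0=0xfc
[6] flags=1010 → (cmp)
[7] flags=1010 MI?T → r0=0x6e
[8] flags=1010 GE?F → skip

EXEC = [2,5,7]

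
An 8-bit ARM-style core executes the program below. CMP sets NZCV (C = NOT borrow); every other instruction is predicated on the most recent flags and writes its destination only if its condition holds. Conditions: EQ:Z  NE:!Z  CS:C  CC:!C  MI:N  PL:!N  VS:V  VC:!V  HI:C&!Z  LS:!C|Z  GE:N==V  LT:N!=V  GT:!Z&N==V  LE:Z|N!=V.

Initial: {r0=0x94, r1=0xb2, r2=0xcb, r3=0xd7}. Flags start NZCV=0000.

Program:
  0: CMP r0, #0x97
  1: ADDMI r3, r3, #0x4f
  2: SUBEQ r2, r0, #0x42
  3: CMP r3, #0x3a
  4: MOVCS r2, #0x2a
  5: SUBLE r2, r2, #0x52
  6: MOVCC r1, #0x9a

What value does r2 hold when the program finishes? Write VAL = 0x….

VAL = 0x79

[0] flags=1000 → (cmp)
[1] flags=1000 MI?T → r3=0x26
[2] flags=1000 EQ?F → skip
[3] flags=1000 → (cmp)
[4] flags=1000 CS?F → skip
[5] flags=1000 LE?T → r2=0x79
[6] flags=1000 CC?T → r1=0x9a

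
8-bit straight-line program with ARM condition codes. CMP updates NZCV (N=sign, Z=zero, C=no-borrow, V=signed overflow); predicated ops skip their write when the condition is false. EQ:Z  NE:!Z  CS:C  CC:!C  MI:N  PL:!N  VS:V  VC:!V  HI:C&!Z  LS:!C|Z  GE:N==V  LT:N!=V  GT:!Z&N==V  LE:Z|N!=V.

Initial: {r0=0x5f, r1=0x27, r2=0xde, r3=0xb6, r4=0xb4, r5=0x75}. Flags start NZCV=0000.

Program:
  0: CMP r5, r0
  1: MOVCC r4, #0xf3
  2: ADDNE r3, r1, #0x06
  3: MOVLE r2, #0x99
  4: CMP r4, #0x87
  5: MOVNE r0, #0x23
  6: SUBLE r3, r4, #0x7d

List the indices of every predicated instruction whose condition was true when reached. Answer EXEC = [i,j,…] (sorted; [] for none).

[0] flags=0010 → (cmp)
[1] flags=0010 CC?F → skip
[2] flags=0010 NE?T → r3=0x2d
[3] flags=0010 LE?F → skip
[4] flags=0010 → (cmp)
[5] flags=0010 NE?T → r0=0x23
[6] flags=0010 LE?F → skip

EXEC = [2,5]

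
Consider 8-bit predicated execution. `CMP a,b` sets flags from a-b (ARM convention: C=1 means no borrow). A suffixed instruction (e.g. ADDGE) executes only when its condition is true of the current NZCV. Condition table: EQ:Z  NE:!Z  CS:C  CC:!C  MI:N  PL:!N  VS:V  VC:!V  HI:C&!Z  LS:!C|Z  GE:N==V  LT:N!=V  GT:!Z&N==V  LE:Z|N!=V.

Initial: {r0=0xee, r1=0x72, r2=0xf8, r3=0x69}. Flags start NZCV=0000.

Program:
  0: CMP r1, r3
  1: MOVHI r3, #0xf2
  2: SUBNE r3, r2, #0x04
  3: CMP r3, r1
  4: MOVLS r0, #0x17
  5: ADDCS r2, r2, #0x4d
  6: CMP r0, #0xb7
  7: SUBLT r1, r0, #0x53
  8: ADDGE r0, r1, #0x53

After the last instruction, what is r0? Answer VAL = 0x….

0: ✓ CMP  NZCV=0010
1: ✓ MOVHI  r3←0xf2
2: ✓ SUBNE  r3←0xf4
3: ✓ CMP  NZCV=1010
4: · MOVLS
5: ✓ ADDCS  r2←0x45
6: ✓ CMP  NZCV=0010
7: · SUBLT
8: ✓ ADDGE  r0←0xc5

VAL = 0xc5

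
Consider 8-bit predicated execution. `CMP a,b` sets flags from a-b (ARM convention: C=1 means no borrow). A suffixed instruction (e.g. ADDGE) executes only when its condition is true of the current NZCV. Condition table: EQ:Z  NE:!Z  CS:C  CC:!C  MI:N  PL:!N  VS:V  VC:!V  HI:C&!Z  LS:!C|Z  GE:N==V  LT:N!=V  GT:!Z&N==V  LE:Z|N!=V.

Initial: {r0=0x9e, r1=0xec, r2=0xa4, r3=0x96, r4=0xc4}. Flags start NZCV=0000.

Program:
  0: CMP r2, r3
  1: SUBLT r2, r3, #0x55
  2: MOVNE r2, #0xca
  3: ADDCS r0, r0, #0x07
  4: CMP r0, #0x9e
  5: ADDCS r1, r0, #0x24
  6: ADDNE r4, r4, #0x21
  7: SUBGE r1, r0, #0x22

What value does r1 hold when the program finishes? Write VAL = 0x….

VAL = 0x83

0: ✓ CMP  NZCV=0010
1: · SUBLT
2: ✓ MOVNE  r2←0xca
3: ✓ ADDCS  r0←0xa5
4: ✓ CMP  NZCV=0010
5: ✓ ADDCS  r1←0xc9
6: ✓ ADDNE  r4←0xe5
7: ✓ SUBGE  r1←0x83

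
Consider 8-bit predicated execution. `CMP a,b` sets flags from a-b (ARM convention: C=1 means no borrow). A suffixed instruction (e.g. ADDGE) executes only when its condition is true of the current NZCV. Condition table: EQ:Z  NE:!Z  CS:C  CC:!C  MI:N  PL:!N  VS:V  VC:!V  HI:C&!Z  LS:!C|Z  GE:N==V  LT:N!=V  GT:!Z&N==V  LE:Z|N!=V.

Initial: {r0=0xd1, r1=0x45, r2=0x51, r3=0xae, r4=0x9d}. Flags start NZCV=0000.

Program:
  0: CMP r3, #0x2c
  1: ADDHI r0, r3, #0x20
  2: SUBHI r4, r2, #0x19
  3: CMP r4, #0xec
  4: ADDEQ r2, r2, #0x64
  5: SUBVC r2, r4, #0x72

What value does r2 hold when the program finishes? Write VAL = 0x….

VAL = 0xc6

[0] flags=1010 → (cmp)
[1] flags=1010 HI?T → r0=0xce
[2] flags=1010 HI?T → r4=0x38
[3] flags=0000 → (cmp)
[4] flags=0000 EQ?F → skip
[5] flags=0000 VC?T → r2=0xc6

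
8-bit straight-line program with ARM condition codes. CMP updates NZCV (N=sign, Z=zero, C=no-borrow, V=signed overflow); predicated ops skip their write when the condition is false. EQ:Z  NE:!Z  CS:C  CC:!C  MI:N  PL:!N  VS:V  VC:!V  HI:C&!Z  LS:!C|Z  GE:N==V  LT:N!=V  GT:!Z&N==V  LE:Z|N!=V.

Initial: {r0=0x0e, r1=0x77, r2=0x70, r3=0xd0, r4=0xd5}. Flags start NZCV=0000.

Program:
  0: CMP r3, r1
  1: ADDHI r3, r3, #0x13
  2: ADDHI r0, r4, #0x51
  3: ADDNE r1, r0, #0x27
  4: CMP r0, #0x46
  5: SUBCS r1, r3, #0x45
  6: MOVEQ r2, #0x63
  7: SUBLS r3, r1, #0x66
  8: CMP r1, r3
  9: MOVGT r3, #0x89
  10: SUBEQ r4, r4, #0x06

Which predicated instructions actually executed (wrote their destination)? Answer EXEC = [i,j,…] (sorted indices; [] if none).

EXEC = [1,2,3,7,9]

[0] flags=0011 → (cmp)
[1] flags=0011 HI?T → r3=0xe3
[2] flags=0011 HI?T → r0=0x26
[3] flags=0011 NE?T → r1=0x4d
[4] flags=1000 → (cmp)
[5] flags=1000 CS?F → skip
[6] flags=1000 EQ?F → skip
[7] flags=1000 LS?T → r3=0xe7
[8] flags=0000 → (cmp)
[9] flags=0000 GT?T → r3=0x89
[10] flags=0000 EQ?F → skip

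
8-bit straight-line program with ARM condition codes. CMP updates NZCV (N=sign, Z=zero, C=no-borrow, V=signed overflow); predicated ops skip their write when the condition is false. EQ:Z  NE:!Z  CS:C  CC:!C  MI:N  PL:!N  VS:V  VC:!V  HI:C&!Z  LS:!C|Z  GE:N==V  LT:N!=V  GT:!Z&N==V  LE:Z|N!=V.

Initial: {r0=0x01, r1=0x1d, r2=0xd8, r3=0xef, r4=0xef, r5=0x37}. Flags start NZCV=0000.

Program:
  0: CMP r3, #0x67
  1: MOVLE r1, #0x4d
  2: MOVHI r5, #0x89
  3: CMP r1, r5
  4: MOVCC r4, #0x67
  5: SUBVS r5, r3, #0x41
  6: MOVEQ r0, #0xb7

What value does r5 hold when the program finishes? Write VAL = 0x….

VAL = 0xae

[0] flags=1010 → (cmp)
[1] flags=1010 LE?T → r1=0x4d
[2] flags=1010 HI?T → r5=0x89
[3] flags=1001 → (cmp)
[4] flags=1001 CC?T → r4=0x67
[5] flags=1001 VS?T → r5=0xae
[6] flags=1001 EQ?F → skip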